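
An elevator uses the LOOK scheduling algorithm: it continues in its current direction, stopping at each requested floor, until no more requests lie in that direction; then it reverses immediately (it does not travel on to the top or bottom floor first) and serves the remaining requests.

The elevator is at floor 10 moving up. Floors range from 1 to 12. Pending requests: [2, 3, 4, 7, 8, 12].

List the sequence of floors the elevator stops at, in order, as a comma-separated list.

Answer: 12, 8, 7, 4, 3, 2

Derivation:
Current: 10, moving UP
Serve above first (ascending): [12]
Then reverse, serve below (descending): [8, 7, 4, 3, 2]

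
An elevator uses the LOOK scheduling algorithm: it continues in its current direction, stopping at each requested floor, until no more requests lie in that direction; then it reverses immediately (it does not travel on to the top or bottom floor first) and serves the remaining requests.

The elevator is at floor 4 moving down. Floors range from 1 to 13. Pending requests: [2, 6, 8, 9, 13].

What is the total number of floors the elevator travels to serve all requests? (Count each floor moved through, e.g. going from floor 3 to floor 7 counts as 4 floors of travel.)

Start at floor 4 moving down, LOOK stop order: [2, 6, 8, 9, 13]
  4 → 2: |2-4| = 2, total = 2
  2 → 6: |6-2| = 4, total = 6
  6 → 8: |8-6| = 2, total = 8
  8 → 9: |9-8| = 1, total = 9
  9 → 13: |13-9| = 4, total = 13

Answer: 13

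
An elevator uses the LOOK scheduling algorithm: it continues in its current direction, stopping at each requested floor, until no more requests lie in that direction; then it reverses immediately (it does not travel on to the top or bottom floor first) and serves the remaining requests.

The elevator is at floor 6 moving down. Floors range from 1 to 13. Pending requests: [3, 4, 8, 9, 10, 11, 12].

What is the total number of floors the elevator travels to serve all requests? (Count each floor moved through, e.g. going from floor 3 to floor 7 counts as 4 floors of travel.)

Start at floor 6 moving down, LOOK stop order: [4, 3, 8, 9, 10, 11, 12]
  6 → 4: |4-6| = 2, total = 2
  4 → 3: |3-4| = 1, total = 3
  3 → 8: |8-3| = 5, total = 8
  8 → 9: |9-8| = 1, total = 9
  9 → 10: |10-9| = 1, total = 10
  10 → 11: |11-10| = 1, total = 11
  11 → 12: |12-11| = 1, total = 12

Answer: 12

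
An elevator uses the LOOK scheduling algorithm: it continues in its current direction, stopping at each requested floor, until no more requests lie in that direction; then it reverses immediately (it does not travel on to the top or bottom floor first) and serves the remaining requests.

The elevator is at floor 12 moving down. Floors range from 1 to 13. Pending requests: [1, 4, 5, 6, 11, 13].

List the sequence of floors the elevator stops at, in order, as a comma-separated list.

Answer: 11, 6, 5, 4, 1, 13

Derivation:
Current: 12, moving DOWN
Serve below first (descending): [11, 6, 5, 4, 1]
Then reverse, serve above (ascending): [13]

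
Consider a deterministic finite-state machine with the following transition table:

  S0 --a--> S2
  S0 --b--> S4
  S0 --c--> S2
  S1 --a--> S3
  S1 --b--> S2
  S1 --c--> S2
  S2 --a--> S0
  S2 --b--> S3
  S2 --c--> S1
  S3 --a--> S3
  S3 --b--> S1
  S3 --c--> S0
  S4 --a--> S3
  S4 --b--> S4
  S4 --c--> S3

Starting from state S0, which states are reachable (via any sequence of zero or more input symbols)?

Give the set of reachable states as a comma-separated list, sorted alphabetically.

Answer: S0, S1, S2, S3, S4

Derivation:
BFS from S0:
  visit S0: S0--a-->S2 (new), S0--b-->S4 (new), S0--c-->S2 (seen)
  visit S2: S2--a-->S0 (seen), S2--b-->S3 (new), S2--c-->S1 (new)
  visit S4: S4--a-->S3 (seen), S4--b-->S4 (seen), S4--c-->S3 (seen)
  visit S3: S3--a-->S3 (seen), S3--b-->S1 (seen), S3--c-->S0 (seen)
  visit S1: S1--a-->S3 (seen), S1--b-->S2 (seen), S1--c-->S2 (seen)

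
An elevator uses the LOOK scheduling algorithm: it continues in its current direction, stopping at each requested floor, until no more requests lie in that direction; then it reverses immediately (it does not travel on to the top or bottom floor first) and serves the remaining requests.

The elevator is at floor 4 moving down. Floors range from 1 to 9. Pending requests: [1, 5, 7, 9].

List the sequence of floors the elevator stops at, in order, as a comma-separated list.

Current: 4, moving DOWN
Serve below first (descending): [1]
Then reverse, serve above (ascending): [5, 7, 9]

Answer: 1, 5, 7, 9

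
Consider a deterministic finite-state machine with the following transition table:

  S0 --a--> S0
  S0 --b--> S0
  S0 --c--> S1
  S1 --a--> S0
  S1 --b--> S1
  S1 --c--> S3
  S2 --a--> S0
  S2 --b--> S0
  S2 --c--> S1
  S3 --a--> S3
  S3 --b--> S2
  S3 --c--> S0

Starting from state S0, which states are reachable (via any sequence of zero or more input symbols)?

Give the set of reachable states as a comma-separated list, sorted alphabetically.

BFS from S0:
  visit S0: S0--a-->S0 (seen), S0--b-->S0 (seen), S0--c-->S1 (new)
  visit S1: S1--a-->S0 (seen), S1--b-->S1 (seen), S1--c-->S3 (new)
  visit S3: S3--a-->S3 (seen), S3--b-->S2 (new), S3--c-->S0 (seen)
  visit S2: S2--a-->S0 (seen), S2--b-->S0 (seen), S2--c-->S1 (seen)

Answer: S0, S1, S2, S3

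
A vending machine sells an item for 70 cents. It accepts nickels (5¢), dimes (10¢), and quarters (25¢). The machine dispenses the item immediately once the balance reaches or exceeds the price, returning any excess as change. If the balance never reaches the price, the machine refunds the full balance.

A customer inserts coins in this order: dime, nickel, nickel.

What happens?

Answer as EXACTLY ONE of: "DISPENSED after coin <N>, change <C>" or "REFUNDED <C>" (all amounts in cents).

Answer: REFUNDED 20

Derivation:
Price: 70¢
Coin 1 (dime, 10¢): balance = 10¢
Coin 2 (nickel, 5¢): balance = 15¢
Coin 3 (nickel, 5¢): balance = 20¢
All coins inserted, balance 20¢ < price 70¢ → REFUND 20¢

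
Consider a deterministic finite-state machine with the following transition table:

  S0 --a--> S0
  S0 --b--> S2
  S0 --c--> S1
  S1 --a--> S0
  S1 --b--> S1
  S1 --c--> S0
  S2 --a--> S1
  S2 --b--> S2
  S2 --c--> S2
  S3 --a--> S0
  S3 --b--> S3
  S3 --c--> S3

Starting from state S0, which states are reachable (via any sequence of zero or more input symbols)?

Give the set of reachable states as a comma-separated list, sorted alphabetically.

BFS from S0:
  visit S0: S0--a-->S0 (seen), S0--b-->S2 (new), S0--c-->S1 (new)
  visit S2: S2--a-->S1 (seen), S2--b-->S2 (seen), S2--c-->S2 (seen)
  visit S1: S1--a-->S0 (seen), S1--b-->S1 (seen), S1--c-->S0 (seen)

Answer: S0, S1, S2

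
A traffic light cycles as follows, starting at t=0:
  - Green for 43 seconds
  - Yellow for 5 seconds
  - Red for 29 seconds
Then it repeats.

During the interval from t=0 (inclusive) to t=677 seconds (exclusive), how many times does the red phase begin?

Cycle = 43+5+29 = 77s
red phase starts at t = k*77 + 48 for k=0,1,2,...
Need k*77+48 < 677 → k < 8.169
k ∈ {0, ..., 8} → 9 starts

Answer: 9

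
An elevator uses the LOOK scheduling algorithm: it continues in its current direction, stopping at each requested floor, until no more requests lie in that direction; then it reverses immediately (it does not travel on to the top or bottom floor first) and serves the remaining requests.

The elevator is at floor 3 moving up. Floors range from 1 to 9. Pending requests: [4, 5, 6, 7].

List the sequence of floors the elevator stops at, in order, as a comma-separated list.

Current: 3, moving UP
Serve above first (ascending): [4, 5, 6, 7]
Then reverse, serve below (descending): []

Answer: 4, 5, 6, 7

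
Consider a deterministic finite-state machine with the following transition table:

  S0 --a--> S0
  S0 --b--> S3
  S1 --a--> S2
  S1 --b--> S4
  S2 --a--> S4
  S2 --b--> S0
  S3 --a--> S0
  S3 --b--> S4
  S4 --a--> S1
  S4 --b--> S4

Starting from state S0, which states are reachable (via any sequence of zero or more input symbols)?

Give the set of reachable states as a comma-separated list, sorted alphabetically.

Answer: S0, S1, S2, S3, S4

Derivation:
BFS from S0:
  visit S0: S0--a-->S0 (seen), S0--b-->S3 (new)
  visit S3: S3--a-->S0 (seen), S3--b-->S4 (new)
  visit S4: S4--a-->S1 (new), S4--b-->S4 (seen)
  visit S1: S1--a-->S2 (new), S1--b-->S4 (seen)
  visit S2: S2--a-->S4 (seen), S2--b-->S0 (seen)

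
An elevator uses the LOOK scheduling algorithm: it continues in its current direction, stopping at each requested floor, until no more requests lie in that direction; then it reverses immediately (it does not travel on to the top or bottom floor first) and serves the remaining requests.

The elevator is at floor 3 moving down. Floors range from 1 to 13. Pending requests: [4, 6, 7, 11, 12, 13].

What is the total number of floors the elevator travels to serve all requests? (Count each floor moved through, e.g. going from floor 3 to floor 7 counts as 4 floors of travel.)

Start at floor 3 moving down, LOOK stop order: [4, 6, 7, 11, 12, 13]
  3 → 4: |4-3| = 1, total = 1
  4 → 6: |6-4| = 2, total = 3
  6 → 7: |7-6| = 1, total = 4
  7 → 11: |11-7| = 4, total = 8
  11 → 12: |12-11| = 1, total = 9
  12 → 13: |13-12| = 1, total = 10

Answer: 10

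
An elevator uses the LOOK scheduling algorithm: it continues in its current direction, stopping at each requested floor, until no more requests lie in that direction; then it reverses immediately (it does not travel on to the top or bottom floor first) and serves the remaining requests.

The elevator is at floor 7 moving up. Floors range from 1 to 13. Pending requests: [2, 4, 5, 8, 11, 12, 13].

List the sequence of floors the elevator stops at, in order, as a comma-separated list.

Current: 7, moving UP
Serve above first (ascending): [8, 11, 12, 13]
Then reverse, serve below (descending): [5, 4, 2]

Answer: 8, 11, 12, 13, 5, 4, 2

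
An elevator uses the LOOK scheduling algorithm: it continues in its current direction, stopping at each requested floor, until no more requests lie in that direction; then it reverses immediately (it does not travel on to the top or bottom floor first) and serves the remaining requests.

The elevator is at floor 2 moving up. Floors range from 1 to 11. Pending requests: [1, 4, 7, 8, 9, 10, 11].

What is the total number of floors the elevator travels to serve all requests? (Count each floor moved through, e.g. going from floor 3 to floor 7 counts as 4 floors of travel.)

Answer: 19

Derivation:
Start at floor 2 moving up, LOOK stop order: [4, 7, 8, 9, 10, 11, 1]
  2 → 4: |4-2| = 2, total = 2
  4 → 7: |7-4| = 3, total = 5
  7 → 8: |8-7| = 1, total = 6
  8 → 9: |9-8| = 1, total = 7
  9 → 10: |10-9| = 1, total = 8
  10 → 11: |11-10| = 1, total = 9
  11 → 1: |1-11| = 10, total = 19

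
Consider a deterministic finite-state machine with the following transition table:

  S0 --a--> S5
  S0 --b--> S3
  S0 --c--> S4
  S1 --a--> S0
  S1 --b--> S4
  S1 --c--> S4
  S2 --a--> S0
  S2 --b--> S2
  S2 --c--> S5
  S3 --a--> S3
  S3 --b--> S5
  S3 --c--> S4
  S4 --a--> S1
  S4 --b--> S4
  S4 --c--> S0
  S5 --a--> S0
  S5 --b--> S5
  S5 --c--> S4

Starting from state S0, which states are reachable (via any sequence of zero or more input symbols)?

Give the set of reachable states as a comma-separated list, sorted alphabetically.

BFS from S0:
  visit S0: S0--a-->S5 (new), S0--b-->S3 (new), S0--c-->S4 (new)
  visit S5: S5--a-->S0 (seen), S5--b-->S5 (seen), S5--c-->S4 (seen)
  visit S3: S3--a-->S3 (seen), S3--b-->S5 (seen), S3--c-->S4 (seen)
  visit S4: S4--a-->S1 (new), S4--b-->S4 (seen), S4--c-->S0 (seen)
  visit S1: S1--a-->S0 (seen), S1--b-->S4 (seen), S1--c-->S4 (seen)

Answer: S0, S1, S3, S4, S5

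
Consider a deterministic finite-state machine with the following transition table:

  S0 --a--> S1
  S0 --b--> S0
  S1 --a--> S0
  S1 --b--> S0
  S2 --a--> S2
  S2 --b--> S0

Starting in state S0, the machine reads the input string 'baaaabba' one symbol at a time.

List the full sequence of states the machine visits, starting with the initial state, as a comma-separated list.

Answer: S0, S0, S1, S0, S1, S0, S0, S0, S1

Derivation:
Start: S0
  read 'b': S0 --b--> S0
  read 'a': S0 --a--> S1
  read 'a': S1 --a--> S0
  read 'a': S0 --a--> S1
  read 'a': S1 --a--> S0
  read 'b': S0 --b--> S0
  read 'b': S0 --b--> S0
  read 'a': S0 --a--> S1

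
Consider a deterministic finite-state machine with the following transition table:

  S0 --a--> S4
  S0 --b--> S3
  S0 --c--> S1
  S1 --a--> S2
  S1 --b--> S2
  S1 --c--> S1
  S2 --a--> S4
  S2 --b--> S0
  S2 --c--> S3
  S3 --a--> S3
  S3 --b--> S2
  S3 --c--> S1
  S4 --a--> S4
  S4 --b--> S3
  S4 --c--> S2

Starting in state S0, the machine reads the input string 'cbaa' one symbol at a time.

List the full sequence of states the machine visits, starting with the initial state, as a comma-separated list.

Answer: S0, S1, S2, S4, S4

Derivation:
Start: S0
  read 'c': S0 --c--> S1
  read 'b': S1 --b--> S2
  read 'a': S2 --a--> S4
  read 'a': S4 --a--> S4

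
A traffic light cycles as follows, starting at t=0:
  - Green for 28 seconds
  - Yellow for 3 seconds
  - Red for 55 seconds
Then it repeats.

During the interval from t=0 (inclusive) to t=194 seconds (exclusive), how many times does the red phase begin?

Answer: 2

Derivation:
Cycle = 28+3+55 = 86s
red phase starts at t = k*86 + 31 for k=0,1,2,...
Need k*86+31 < 194 → k < 1.895
k ∈ {0, ..., 1} → 2 starts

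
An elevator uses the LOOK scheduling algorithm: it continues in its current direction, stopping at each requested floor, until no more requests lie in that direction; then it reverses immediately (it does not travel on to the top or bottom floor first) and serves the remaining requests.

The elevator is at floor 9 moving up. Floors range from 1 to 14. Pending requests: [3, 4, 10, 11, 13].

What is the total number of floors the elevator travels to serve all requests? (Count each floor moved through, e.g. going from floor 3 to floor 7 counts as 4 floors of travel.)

Answer: 14

Derivation:
Start at floor 9 moving up, LOOK stop order: [10, 11, 13, 4, 3]
  9 → 10: |10-9| = 1, total = 1
  10 → 11: |11-10| = 1, total = 2
  11 → 13: |13-11| = 2, total = 4
  13 → 4: |4-13| = 9, total = 13
  4 → 3: |3-4| = 1, total = 14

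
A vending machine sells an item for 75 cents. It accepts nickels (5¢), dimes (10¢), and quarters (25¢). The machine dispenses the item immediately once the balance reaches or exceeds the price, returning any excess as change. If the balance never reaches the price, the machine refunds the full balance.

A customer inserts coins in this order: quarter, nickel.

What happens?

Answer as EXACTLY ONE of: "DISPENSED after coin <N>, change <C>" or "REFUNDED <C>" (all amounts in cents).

Price: 75¢
Coin 1 (quarter, 25¢): balance = 25¢
Coin 2 (nickel, 5¢): balance = 30¢
All coins inserted, balance 30¢ < price 75¢ → REFUND 30¢

Answer: REFUNDED 30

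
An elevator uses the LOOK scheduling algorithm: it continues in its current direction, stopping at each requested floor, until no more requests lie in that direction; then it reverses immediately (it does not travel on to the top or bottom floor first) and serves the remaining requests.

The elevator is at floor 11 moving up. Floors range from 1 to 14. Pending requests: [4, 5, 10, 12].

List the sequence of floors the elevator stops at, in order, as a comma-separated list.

Current: 11, moving UP
Serve above first (ascending): [12]
Then reverse, serve below (descending): [10, 5, 4]

Answer: 12, 10, 5, 4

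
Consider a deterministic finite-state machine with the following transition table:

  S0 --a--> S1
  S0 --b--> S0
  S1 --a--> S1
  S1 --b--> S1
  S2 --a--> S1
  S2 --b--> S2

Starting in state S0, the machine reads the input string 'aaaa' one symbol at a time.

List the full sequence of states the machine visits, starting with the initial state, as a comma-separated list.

Answer: S0, S1, S1, S1, S1

Derivation:
Start: S0
  read 'a': S0 --a--> S1
  read 'a': S1 --a--> S1
  read 'a': S1 --a--> S1
  read 'a': S1 --a--> S1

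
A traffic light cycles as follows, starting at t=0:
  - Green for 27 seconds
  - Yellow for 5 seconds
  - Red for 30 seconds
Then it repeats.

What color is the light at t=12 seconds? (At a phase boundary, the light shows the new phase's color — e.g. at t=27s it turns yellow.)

Cycle length = 27 + 5 + 30 = 62s
t = 12, phase_t = 12 mod 62 = 12
12 < 27 (green end) → GREEN

Answer: green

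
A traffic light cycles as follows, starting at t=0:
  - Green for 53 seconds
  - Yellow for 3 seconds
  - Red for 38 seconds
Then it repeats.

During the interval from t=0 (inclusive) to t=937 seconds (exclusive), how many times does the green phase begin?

Cycle = 53+3+38 = 94s
green phase starts at t = k*94 + 0 for k=0,1,2,...
Need k*94+0 < 937 → k < 9.968
k ∈ {0, ..., 9} → 10 starts

Answer: 10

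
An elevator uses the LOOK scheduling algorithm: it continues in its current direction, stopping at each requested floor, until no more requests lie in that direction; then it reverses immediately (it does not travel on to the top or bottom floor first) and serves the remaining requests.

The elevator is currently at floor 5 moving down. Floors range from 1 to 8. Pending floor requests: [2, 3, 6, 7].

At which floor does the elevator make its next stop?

Answer: 3

Derivation:
Current floor: 5, direction: down
Requests above: [6, 7]
Requests below: [2, 3]
Moving down and requests lie below → nearest below is max([2, 3]) = 3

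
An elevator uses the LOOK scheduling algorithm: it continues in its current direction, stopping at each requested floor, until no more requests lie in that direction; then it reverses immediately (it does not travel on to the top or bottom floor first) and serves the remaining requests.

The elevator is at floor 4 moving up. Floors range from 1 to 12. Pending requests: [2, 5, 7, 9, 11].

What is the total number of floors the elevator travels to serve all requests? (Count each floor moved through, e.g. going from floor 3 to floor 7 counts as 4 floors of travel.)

Answer: 16

Derivation:
Start at floor 4 moving up, LOOK stop order: [5, 7, 9, 11, 2]
  4 → 5: |5-4| = 1, total = 1
  5 → 7: |7-5| = 2, total = 3
  7 → 9: |9-7| = 2, total = 5
  9 → 11: |11-9| = 2, total = 7
  11 → 2: |2-11| = 9, total = 16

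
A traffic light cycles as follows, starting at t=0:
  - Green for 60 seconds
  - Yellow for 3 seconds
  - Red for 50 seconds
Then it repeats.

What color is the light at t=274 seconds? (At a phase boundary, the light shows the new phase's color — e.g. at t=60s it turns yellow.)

Answer: green

Derivation:
Cycle length = 60 + 3 + 50 = 113s
t = 274, phase_t = 274 mod 113 = 48
48 < 60 (green end) → GREEN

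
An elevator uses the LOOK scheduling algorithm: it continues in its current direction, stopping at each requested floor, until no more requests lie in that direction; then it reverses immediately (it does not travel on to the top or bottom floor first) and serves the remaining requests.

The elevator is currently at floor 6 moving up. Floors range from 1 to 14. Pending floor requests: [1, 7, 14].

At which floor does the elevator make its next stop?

Current floor: 6, direction: up
Requests above: [7, 14]
Requests below: [1]
Moving up and requests lie above → nearest above is min([7, 14]) = 7

Answer: 7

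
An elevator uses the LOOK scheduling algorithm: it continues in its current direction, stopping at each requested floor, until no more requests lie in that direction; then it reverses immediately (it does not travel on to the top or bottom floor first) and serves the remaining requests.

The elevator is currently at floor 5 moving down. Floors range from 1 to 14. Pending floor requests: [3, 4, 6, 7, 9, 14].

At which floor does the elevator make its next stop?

Current floor: 5, direction: down
Requests above: [6, 7, 9, 14]
Requests below: [3, 4]
Moving down and requests lie below → nearest below is max([3, 4]) = 4

Answer: 4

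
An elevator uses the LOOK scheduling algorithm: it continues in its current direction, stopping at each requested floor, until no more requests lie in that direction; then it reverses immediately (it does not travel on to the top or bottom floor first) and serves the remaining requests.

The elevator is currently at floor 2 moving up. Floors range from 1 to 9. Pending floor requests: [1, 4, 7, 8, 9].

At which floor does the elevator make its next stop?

Current floor: 2, direction: up
Requests above: [4, 7, 8, 9]
Requests below: [1]
Moving up and requests lie above → nearest above is min([4, 7, 8, 9]) = 4

Answer: 4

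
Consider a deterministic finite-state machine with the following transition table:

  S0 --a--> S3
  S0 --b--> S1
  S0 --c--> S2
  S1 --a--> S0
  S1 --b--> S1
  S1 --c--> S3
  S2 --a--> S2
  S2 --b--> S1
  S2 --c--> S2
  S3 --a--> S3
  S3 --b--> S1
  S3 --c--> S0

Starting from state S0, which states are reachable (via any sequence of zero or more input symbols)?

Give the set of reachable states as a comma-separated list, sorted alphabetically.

BFS from S0:
  visit S0: S0--a-->S3 (new), S0--b-->S1 (new), S0--c-->S2 (new)
  visit S3: S3--a-->S3 (seen), S3--b-->S1 (seen), S3--c-->S0 (seen)
  visit S1: S1--a-->S0 (seen), S1--b-->S1 (seen), S1--c-->S3 (seen)
  visit S2: S2--a-->S2 (seen), S2--b-->S1 (seen), S2--c-->S2 (seen)

Answer: S0, S1, S2, S3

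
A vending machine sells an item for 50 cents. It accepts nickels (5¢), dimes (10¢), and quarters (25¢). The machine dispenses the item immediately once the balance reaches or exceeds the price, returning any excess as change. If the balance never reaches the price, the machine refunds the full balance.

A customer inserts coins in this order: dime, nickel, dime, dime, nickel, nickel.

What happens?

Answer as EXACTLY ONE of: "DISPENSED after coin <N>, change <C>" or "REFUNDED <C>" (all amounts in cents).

Answer: REFUNDED 45

Derivation:
Price: 50¢
Coin 1 (dime, 10¢): balance = 10¢
Coin 2 (nickel, 5¢): balance = 15¢
Coin 3 (dime, 10¢): balance = 25¢
Coin 4 (dime, 10¢): balance = 35¢
Coin 5 (nickel, 5¢): balance = 40¢
Coin 6 (nickel, 5¢): balance = 45¢
All coins inserted, balance 45¢ < price 50¢ → REFUND 45¢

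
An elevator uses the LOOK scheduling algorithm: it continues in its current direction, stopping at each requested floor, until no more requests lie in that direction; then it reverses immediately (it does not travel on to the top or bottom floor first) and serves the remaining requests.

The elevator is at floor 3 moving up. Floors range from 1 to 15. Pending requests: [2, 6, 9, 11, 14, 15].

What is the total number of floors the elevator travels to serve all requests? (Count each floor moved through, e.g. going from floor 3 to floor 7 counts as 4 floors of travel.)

Start at floor 3 moving up, LOOK stop order: [6, 9, 11, 14, 15, 2]
  3 → 6: |6-3| = 3, total = 3
  6 → 9: |9-6| = 3, total = 6
  9 → 11: |11-9| = 2, total = 8
  11 → 14: |14-11| = 3, total = 11
  14 → 15: |15-14| = 1, total = 12
  15 → 2: |2-15| = 13, total = 25

Answer: 25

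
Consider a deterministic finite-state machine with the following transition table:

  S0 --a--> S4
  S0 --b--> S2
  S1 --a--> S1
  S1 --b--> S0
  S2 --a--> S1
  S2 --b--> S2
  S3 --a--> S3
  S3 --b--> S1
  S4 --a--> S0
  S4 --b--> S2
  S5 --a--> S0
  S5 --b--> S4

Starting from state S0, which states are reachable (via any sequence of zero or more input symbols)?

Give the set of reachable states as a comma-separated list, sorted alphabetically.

Answer: S0, S1, S2, S4

Derivation:
BFS from S0:
  visit S0: S0--a-->S4 (new), S0--b-->S2 (new)
  visit S4: S4--a-->S0 (seen), S4--b-->S2 (seen)
  visit S2: S2--a-->S1 (new), S2--b-->S2 (seen)
  visit S1: S1--a-->S1 (seen), S1--b-->S0 (seen)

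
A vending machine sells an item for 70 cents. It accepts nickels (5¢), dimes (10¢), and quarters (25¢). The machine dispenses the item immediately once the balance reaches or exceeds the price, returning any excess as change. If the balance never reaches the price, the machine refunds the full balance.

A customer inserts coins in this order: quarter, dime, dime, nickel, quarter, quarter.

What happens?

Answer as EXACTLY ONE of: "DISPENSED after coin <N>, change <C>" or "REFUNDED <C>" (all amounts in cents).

Price: 70¢
Coin 1 (quarter, 25¢): balance = 25¢
Coin 2 (dime, 10¢): balance = 35¢
Coin 3 (dime, 10¢): balance = 45¢
Coin 4 (nickel, 5¢): balance = 50¢
Coin 5 (quarter, 25¢): balance = 75¢
  → balance >= price → DISPENSE, change = 75 - 70 = 5¢

Answer: DISPENSED after coin 5, change 5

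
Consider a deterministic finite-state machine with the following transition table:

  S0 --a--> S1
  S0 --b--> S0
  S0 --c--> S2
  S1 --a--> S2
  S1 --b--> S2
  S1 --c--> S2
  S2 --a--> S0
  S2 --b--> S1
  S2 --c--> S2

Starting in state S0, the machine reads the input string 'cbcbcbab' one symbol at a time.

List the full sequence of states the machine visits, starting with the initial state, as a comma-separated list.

Answer: S0, S2, S1, S2, S1, S2, S1, S2, S1

Derivation:
Start: S0
  read 'c': S0 --c--> S2
  read 'b': S2 --b--> S1
  read 'c': S1 --c--> S2
  read 'b': S2 --b--> S1
  read 'c': S1 --c--> S2
  read 'b': S2 --b--> S1
  read 'a': S1 --a--> S2
  read 'b': S2 --b--> S1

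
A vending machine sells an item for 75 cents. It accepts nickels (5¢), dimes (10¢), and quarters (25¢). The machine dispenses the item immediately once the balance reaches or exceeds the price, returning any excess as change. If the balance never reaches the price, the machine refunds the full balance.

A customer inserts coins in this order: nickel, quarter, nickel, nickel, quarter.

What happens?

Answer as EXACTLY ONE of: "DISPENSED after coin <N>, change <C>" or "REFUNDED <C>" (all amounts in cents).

Price: 75¢
Coin 1 (nickel, 5¢): balance = 5¢
Coin 2 (quarter, 25¢): balance = 30¢
Coin 3 (nickel, 5¢): balance = 35¢
Coin 4 (nickel, 5¢): balance = 40¢
Coin 5 (quarter, 25¢): balance = 65¢
All coins inserted, balance 65¢ < price 75¢ → REFUND 65¢

Answer: REFUNDED 65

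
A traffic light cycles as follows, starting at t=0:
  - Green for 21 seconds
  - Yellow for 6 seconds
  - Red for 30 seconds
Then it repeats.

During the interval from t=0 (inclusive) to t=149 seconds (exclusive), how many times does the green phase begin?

Answer: 3

Derivation:
Cycle = 21+6+30 = 57s
green phase starts at t = k*57 + 0 for k=0,1,2,...
Need k*57+0 < 149 → k < 2.614
k ∈ {0, ..., 2} → 3 starts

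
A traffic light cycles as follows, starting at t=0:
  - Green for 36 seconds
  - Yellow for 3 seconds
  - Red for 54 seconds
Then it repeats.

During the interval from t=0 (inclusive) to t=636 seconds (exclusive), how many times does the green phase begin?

Cycle = 36+3+54 = 93s
green phase starts at t = k*93 + 0 for k=0,1,2,...
Need k*93+0 < 636 → k < 6.839
k ∈ {0, ..., 6} → 7 starts

Answer: 7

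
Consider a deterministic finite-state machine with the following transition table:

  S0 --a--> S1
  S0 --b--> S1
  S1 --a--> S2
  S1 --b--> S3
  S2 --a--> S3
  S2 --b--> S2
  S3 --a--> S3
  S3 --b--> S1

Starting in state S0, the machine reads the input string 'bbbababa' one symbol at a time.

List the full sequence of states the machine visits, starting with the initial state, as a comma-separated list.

Answer: S0, S1, S3, S1, S2, S2, S3, S1, S2

Derivation:
Start: S0
  read 'b': S0 --b--> S1
  read 'b': S1 --b--> S3
  read 'b': S3 --b--> S1
  read 'a': S1 --a--> S2
  read 'b': S2 --b--> S2
  read 'a': S2 --a--> S3
  read 'b': S3 --b--> S1
  read 'a': S1 --a--> S2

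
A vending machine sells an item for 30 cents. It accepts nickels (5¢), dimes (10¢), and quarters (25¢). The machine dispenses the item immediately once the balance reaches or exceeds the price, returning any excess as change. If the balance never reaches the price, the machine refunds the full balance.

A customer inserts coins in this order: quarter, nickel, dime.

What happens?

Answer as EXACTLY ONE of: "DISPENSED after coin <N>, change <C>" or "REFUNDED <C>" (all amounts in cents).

Answer: DISPENSED after coin 2, change 0

Derivation:
Price: 30¢
Coin 1 (quarter, 25¢): balance = 25¢
Coin 2 (nickel, 5¢): balance = 30¢
  → balance >= price → DISPENSE, change = 30 - 30 = 0¢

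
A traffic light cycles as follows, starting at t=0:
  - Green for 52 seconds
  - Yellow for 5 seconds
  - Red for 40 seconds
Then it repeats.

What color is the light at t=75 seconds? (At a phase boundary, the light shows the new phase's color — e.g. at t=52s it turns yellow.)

Cycle length = 52 + 5 + 40 = 97s
t = 75, phase_t = 75 mod 97 = 75
75 >= 57 → RED

Answer: red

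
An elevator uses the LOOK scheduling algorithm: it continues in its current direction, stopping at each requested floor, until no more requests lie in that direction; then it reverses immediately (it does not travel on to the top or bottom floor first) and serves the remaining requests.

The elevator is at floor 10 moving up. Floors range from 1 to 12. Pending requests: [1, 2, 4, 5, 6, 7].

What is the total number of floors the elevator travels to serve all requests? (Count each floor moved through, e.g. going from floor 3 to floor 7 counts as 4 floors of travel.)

Answer: 9

Derivation:
Start at floor 10 moving up, LOOK stop order: [7, 6, 5, 4, 2, 1]
  10 → 7: |7-10| = 3, total = 3
  7 → 6: |6-7| = 1, total = 4
  6 → 5: |5-6| = 1, total = 5
  5 → 4: |4-5| = 1, total = 6
  4 → 2: |2-4| = 2, total = 8
  2 → 1: |1-2| = 1, total = 9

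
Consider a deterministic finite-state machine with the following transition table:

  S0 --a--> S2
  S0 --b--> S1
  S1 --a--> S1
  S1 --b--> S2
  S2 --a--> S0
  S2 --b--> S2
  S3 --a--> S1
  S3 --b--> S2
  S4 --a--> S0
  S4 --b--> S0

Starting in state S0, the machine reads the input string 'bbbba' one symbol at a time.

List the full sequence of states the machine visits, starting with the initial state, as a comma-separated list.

Start: S0
  read 'b': S0 --b--> S1
  read 'b': S1 --b--> S2
  read 'b': S2 --b--> S2
  read 'b': S2 --b--> S2
  read 'a': S2 --a--> S0

Answer: S0, S1, S2, S2, S2, S0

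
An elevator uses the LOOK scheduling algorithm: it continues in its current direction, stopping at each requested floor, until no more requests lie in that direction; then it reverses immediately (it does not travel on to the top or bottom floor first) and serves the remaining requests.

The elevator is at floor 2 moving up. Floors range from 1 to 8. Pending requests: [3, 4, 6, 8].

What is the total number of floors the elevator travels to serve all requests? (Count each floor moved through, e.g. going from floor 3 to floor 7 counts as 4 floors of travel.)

Start at floor 2 moving up, LOOK stop order: [3, 4, 6, 8]
  2 → 3: |3-2| = 1, total = 1
  3 → 4: |4-3| = 1, total = 2
  4 → 6: |6-4| = 2, total = 4
  6 → 8: |8-6| = 2, total = 6

Answer: 6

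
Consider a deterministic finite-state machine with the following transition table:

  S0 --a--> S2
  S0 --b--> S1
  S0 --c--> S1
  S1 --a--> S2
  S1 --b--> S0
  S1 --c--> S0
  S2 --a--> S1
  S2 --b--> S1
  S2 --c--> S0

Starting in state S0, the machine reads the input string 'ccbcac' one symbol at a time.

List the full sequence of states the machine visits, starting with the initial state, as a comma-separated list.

Answer: S0, S1, S0, S1, S0, S2, S0

Derivation:
Start: S0
  read 'c': S0 --c--> S1
  read 'c': S1 --c--> S0
  read 'b': S0 --b--> S1
  read 'c': S1 --c--> S0
  read 'a': S0 --a--> S2
  read 'c': S2 --c--> S0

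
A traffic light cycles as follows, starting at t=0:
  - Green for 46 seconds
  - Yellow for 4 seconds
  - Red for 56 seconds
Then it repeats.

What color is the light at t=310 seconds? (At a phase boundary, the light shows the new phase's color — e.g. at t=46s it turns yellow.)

Answer: red

Derivation:
Cycle length = 46 + 4 + 56 = 106s
t = 310, phase_t = 310 mod 106 = 98
98 >= 50 → RED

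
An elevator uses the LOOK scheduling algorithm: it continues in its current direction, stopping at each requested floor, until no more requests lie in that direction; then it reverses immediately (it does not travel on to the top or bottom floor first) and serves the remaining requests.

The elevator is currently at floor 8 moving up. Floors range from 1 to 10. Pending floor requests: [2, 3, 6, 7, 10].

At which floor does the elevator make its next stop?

Current floor: 8, direction: up
Requests above: [10]
Requests below: [2, 3, 6, 7]
Moving up and requests lie above → nearest above is min([10]) = 10

Answer: 10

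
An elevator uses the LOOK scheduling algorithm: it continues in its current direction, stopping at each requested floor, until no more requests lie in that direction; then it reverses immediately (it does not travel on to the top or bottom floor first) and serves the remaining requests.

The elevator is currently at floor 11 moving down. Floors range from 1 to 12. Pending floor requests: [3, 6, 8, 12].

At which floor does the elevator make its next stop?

Current floor: 11, direction: down
Requests above: [12]
Requests below: [3, 6, 8]
Moving down and requests lie below → nearest below is max([3, 6, 8]) = 8

Answer: 8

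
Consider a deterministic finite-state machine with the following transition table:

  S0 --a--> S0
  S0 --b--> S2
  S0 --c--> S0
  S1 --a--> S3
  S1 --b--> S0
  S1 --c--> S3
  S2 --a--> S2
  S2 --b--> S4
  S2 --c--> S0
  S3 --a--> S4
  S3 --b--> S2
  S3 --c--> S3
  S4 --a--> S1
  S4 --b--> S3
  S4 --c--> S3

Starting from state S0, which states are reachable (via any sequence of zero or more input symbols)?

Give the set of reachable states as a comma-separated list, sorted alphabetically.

Answer: S0, S1, S2, S3, S4

Derivation:
BFS from S0:
  visit S0: S0--a-->S0 (seen), S0--b-->S2 (new), S0--c-->S0 (seen)
  visit S2: S2--a-->S2 (seen), S2--b-->S4 (new), S2--c-->S0 (seen)
  visit S4: S4--a-->S1 (new), S4--b-->S3 (new), S4--c-->S3 (seen)
  visit S1: S1--a-->S3 (seen), S1--b-->S0 (seen), S1--c-->S3 (seen)
  visit S3: S3--a-->S4 (seen), S3--b-->S2 (seen), S3--c-->S3 (seen)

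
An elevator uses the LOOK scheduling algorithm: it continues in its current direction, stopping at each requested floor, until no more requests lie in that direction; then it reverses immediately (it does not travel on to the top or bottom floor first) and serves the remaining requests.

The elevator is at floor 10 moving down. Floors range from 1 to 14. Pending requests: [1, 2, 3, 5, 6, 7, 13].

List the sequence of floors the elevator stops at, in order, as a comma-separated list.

Answer: 7, 6, 5, 3, 2, 1, 13

Derivation:
Current: 10, moving DOWN
Serve below first (descending): [7, 6, 5, 3, 2, 1]
Then reverse, serve above (ascending): [13]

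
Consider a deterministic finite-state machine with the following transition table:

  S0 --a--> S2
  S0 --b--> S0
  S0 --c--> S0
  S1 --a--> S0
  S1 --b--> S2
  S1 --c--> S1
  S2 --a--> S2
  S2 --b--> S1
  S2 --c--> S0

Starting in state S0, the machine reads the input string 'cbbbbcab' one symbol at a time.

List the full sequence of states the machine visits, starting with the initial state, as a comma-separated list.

Start: S0
  read 'c': S0 --c--> S0
  read 'b': S0 --b--> S0
  read 'b': S0 --b--> S0
  read 'b': S0 --b--> S0
  read 'b': S0 --b--> S0
  read 'c': S0 --c--> S0
  read 'a': S0 --a--> S2
  read 'b': S2 --b--> S1

Answer: S0, S0, S0, S0, S0, S0, S0, S2, S1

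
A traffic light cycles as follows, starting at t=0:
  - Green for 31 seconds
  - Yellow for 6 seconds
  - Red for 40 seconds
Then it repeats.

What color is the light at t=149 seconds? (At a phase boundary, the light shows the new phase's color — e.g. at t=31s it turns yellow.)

Cycle length = 31 + 6 + 40 = 77s
t = 149, phase_t = 149 mod 77 = 72
72 >= 37 → RED

Answer: red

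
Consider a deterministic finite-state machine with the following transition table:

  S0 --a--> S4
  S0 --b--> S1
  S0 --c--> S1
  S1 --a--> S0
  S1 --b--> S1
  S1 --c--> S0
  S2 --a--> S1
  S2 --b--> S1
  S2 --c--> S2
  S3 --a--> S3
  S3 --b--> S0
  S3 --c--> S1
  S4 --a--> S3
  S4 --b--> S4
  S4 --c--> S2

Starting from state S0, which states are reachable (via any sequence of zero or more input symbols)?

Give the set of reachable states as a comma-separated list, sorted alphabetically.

BFS from S0:
  visit S0: S0--a-->S4 (new), S0--b-->S1 (new), S0--c-->S1 (seen)
  visit S4: S4--a-->S3 (new), S4--b-->S4 (seen), S4--c-->S2 (new)
  visit S1: S1--a-->S0 (seen), S1--b-->S1 (seen), S1--c-->S0 (seen)
  visit S3: S3--a-->S3 (seen), S3--b-->S0 (seen), S3--c-->S1 (seen)
  visit S2: S2--a-->S1 (seen), S2--b-->S1 (seen), S2--c-->S2 (seen)

Answer: S0, S1, S2, S3, S4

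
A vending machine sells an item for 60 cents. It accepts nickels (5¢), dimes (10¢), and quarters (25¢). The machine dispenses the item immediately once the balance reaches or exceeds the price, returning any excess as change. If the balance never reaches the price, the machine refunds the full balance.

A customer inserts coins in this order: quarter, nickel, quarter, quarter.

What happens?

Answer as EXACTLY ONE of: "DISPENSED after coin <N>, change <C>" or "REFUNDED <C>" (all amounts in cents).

Price: 60¢
Coin 1 (quarter, 25¢): balance = 25¢
Coin 2 (nickel, 5¢): balance = 30¢
Coin 3 (quarter, 25¢): balance = 55¢
Coin 4 (quarter, 25¢): balance = 80¢
  → balance >= price → DISPENSE, change = 80 - 60 = 20¢

Answer: DISPENSED after coin 4, change 20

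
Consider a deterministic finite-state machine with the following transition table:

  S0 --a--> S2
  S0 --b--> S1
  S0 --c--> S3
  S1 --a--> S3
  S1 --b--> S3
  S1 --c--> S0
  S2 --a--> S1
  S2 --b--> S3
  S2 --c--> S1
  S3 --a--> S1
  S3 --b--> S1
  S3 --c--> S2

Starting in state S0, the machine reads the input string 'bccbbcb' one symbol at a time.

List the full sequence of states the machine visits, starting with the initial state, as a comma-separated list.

Answer: S0, S1, S0, S3, S1, S3, S2, S3

Derivation:
Start: S0
  read 'b': S0 --b--> S1
  read 'c': S1 --c--> S0
  read 'c': S0 --c--> S3
  read 'b': S3 --b--> S1
  read 'b': S1 --b--> S3
  read 'c': S3 --c--> S2
  read 'b': S2 --b--> S3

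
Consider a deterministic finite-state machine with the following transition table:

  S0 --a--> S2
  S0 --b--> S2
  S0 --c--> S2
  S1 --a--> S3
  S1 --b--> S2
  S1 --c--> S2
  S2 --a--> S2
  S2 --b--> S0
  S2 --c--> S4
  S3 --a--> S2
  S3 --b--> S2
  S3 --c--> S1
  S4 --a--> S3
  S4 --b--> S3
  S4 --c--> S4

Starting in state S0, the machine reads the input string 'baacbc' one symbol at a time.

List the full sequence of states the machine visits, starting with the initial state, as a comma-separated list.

Start: S0
  read 'b': S0 --b--> S2
  read 'a': S2 --a--> S2
  read 'a': S2 --a--> S2
  read 'c': S2 --c--> S4
  read 'b': S4 --b--> S3
  read 'c': S3 --c--> S1

Answer: S0, S2, S2, S2, S4, S3, S1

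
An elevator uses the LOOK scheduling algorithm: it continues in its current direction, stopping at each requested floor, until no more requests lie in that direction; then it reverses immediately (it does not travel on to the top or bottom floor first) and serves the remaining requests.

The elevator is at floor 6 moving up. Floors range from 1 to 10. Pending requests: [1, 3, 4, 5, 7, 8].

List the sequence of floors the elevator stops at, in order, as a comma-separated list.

Answer: 7, 8, 5, 4, 3, 1

Derivation:
Current: 6, moving UP
Serve above first (ascending): [7, 8]
Then reverse, serve below (descending): [5, 4, 3, 1]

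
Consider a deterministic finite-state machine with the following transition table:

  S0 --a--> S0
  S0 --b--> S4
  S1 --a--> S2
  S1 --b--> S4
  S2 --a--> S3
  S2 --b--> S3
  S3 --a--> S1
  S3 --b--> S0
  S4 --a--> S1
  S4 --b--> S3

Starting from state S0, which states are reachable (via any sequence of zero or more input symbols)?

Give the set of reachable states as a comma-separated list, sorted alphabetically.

BFS from S0:
  visit S0: S0--a-->S0 (seen), S0--b-->S4 (new)
  visit S4: S4--a-->S1 (new), S4--b-->S3 (new)
  visit S1: S1--a-->S2 (new), S1--b-->S4 (seen)
  visit S3: S3--a-->S1 (seen), S3--b-->S0 (seen)
  visit S2: S2--a-->S3 (seen), S2--b-->S3 (seen)

Answer: S0, S1, S2, S3, S4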